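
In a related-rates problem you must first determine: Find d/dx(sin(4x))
Chain rule: d/dx[sin(u)]=cos(u)·u' where u=4x
u'=4

Answer: 4·cos(4x)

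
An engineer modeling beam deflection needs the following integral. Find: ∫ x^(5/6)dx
Power rule: ∫ x^(5/6) dx=x^(11/6)/(11/6) + C

Answer: (6/11)·x^(11/6) + C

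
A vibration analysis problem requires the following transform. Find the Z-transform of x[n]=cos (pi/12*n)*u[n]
Z{cos(w0 * n) * u[n]}=z(z - cos(w0))/(z^2-2z * cos(w0)+1)
With w0=pi/12: X(z)=z(z - cos(pi/12))/(z^2-2z * cos(pi/12)+1)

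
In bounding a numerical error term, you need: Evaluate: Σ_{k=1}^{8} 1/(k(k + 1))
Partial fractions: 1/(k(k + 1)) = 1/k - 1/(k + 1)
Telescoping sum: 1(1 - 1/9) = 1·8/9

Answer: 8/9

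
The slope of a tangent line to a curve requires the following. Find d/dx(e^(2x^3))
Chain rule: d/dx[e^u] = e^u · u' where u = 2x^3
u' = 6x^2

Answer: 6x^2·e^(2x^3)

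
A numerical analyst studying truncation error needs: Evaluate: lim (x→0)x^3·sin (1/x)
Squeeze theorem: -|x^3| ≤ x^3·sin(1/x) ≤ |x^3|
Since x^3 → 0 as x → 0, by squeeze theorem the limit is 0

Answer: 0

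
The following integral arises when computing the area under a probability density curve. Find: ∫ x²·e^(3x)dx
Integration by parts twice:
First: u = x², dv = e^(3x) dx => x²e^(3x)/3 - (2/3)∫ xe^(3x) dx
Second (∫ xe^(3x) dx): xe^(3x)/3 - e^(3x)/9
Combining: e^(3x)(x²/3-2x/9+2/27)+C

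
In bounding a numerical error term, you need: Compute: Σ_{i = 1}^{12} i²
Using formula: Σ i^2 = n(n + 1)(2n + 1)/6 = 12·13·25/6 = 650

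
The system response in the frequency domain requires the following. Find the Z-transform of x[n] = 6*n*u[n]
Z{n*u[n]}=z/(z-1)^2
By linearity: Z{6*n*u[n]}=6z/(z-1)^2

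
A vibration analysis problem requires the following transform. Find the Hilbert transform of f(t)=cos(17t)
The Hilbert transform shifts each frequency component by -pi/2.
H{cos(wt)} = sin(wt)
With w = 17: H{cos(17t)} = sin(17t)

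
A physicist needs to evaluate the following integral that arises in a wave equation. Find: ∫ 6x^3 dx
Using power rule: ∫ 6x^3 dx=6/4 x^4 + C=(3/2)x^4 + C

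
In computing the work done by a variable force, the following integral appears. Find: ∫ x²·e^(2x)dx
Integration by parts twice:
First: u=x², dv=e^(2x) dx => x²e^(2x)/2 - (2/2)∫ xe^(2x) dx
Second (∫ xe^(2x) dx): xe^(2x)/2 - e^(2x)/4
Combining: e^(2x)(x²/2 - 2x/4 + 2/8) + C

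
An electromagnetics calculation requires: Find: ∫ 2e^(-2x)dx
Since d/dx[e^(-2x)] = -2e^(-2x), we get -1 e^(-2x) + C

Answer: -e^(-2x) + C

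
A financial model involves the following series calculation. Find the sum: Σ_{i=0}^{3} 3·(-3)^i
Geometric series: S=a(1 - r^n)/(1 - r)
a=3, r=-3, n=4
S=3(1-81)/4=-60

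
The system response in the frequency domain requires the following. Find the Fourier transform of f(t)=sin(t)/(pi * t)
sin(W*t)/(pi*t)=(W/pi)*sinc(W*t/pi) is the impulse response of the ideal low-pass filter with cutoff W (here W=1).
Its Fourier transform is a rectangular function:
F(omega)=1 for |omega| < 1, 0 otherwise

Answer: rect(omega/2) [i.e., 1 for |omega| < 1, 0 otherwise]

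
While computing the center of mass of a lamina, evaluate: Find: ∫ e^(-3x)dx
Since d/dx[e^(-3x)] = -3e^(-3x), we get -1/3 e^(-3x) + C

Answer: (-1/3)e^(-3x) + C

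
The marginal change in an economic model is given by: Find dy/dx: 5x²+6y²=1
Differentiate: 10x+12y·(dy/dx)=0
dy/dx=-10x/(12y)=-(5/6)·(x/y)

Answer: dy/dx=-(5/6)·(x/y)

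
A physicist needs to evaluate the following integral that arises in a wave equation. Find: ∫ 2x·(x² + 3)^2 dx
Let u = x² + 3, du = 2x dx
∫ u^2 du = u^3/3 + C

Answer: (x² + 3)^3/3 + C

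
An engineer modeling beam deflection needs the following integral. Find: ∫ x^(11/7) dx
Power rule: ∫ x^(11/7) dx=x^(18/7)/(18/7) + C

Answer: (7/18)·x^(18/7) + C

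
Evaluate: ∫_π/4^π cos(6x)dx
Antiderivative: sin(6x)/6
Evaluate at bounds: [sin(6·π)/6] - [sin(6·π/4)/6]
=((0) - (-1))/6=1/6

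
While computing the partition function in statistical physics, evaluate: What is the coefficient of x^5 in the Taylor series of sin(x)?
sin(x) = Σ (-1)^k x^(2k + 1)/(2k + 1)!
For x^5: (-1)^2/5! = 1/120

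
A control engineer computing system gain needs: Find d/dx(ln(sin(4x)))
Chain rule: d/dx[ln(u)] = u'/u where u = sin(4x)
u' = 4cos(4x)

Answer: (4cos(4x))/(sin(4x))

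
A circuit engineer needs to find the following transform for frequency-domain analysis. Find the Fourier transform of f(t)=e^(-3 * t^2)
The Fourier transform of a Gaussian e^(-a*t^2) is sqrt(pi/a)*e^(-omega^2/(4a)).
With a = 3: F(omega) = sqrt(pi/3)*e^(-omega^2/12)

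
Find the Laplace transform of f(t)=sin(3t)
L{sin(wt)} = w/(s²+w²)
L{sin(3t)} = 3/(s²+9)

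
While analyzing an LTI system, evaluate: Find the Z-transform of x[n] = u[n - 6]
Using the time-shift property: Z{u[n-6]} = z^(-6)*z/(z-1)
= z^(-5)/(z-1)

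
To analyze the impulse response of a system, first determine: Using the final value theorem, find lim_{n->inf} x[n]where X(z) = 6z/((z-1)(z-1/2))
Final value theorem: lim x[n] = lim_{z->1} (z-1)*X(z)
(z-1)*X(z) = 6z/(z-1/2)
As z->1: 6/(1-1/2) = 6/(1/2) = 12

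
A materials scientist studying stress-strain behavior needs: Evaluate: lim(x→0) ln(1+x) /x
L'Hôpital (0/0): lim 1/(1 + x) / 1=1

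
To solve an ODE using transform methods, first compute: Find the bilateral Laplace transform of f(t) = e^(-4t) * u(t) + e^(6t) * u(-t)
For e^(-4t)*u(t): L=1/(s + 4), Re(s) > -4
For e^(6t)*u(-t): L=-1/(s-6), Re(s) < 6
Combined: F(s)=1/(s + 4) - 1/(s-6), -4 < Re(s) < 6

Answer: 1/(s + 4) - 1/(s-6), ROC: -4 < Re(s) < 6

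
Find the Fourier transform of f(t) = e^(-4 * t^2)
The Fourier transform of a Gaussian e^(-a*t^2) is sqrt(pi/a)*e^(-omega^2/(4a)).
With a = 4: F(omega) = sqrt(pi)/2*e^(-omega^2/16)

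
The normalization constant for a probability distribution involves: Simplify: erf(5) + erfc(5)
By definition erfc(x) = 1 - erf(x)
erf(5) + erfc(5) = erf(5) + 1 - erf(5) = 1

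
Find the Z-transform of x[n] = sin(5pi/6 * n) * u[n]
Z{sin(w0*n)*u[n]}=z*sin(w0)/(z^2 - 2z*cos(w0) + 1)
With w0=5pi/6: X(z)=z*sin(5pi/6)/(z^2 - 2z*cos(5pi/6) + 1)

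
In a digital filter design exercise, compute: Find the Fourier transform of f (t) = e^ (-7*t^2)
The Fourier transform of a Gaussian e^(-a * t^2) is sqrt(pi/a) * e^(-omega^2/(4a)).
With a=7: F(omega)=sqrt(pi/7) * e^(-omega^2/28)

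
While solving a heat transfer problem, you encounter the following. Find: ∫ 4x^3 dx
Using power rule: ∫ 4x^3 dx = 4/4 x^4 + C = x^4 + C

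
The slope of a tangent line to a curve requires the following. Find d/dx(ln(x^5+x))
Chain rule: d/dx[ln(u)]=u'/u where u=x^5+x
u'=5x^4+1

Answer: (5x^4+1)/(x^5+x)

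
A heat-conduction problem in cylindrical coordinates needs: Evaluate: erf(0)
erf(0) = 0 (error function is odd and erf(0) = 0 by definition)

Answer: 0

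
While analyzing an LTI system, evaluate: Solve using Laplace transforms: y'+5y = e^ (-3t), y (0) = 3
Take L: sY - 3+5Y = 1/(s+3)
Y(s+5) = 1/(s+3)+3
Y = 1/((s+3)(s+5))+3/(s+5)
Partial fractions: 1/((s+3)(s+5)) = (1/2)/(s+3) - (1/2)/(s+5)
So Y = (1/2)/(s+3)+(5/2)/(s+5)
Inverse Laplace transform (L^(-1){1/(s+3)} = e^(-3t), L^(-1){1/(s+5)} = e^(-5t)):

Answer: y(t) = (1/2)·e^(-3t)+(5/2)·e^(-5t)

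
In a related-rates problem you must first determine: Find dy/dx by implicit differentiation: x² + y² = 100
Differentiate both sides: 2x+2y·(dy/dx)=0
Solve: dy/dx=-2x/(2y)=-x/y

Answer: dy/dx=-x/y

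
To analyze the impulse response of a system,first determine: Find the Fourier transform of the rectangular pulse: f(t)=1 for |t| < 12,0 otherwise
F(omega)=integral from -12 to 12 of e^(-j*omega*t) dt
=2*sin(12*omega)/omega=24*sinc(12*omega/pi)

Answer: 2*sin(12*omega)/omega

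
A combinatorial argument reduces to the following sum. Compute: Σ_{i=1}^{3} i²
Using formula: Σ i^2 = n(n + 1)(2n + 1)/6 = 3·4·7/6 = 14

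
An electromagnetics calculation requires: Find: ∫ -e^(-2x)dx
Since d/dx[e^(-2x)]=-2e^(-2x), we get 1/2 e^(-2x) + C

Answer: (1/2)e^(-2x) + C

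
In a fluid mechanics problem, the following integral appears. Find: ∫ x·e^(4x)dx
Integration by parts: u=x, dv=e^(4x) dx
du=dx, v=e^(4x)/4
=x·e^(4x)/4 - ∫ e^(4x)/4 dx
=x·e^(4x)/4 - e^(4x)/16 + C

Answer: e^(4x)(x/4 - 1/16) + C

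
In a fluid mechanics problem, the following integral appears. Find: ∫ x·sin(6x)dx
By parts: u=x, dv=sin(6x) dx
du=dx, v=-cos(6x)/6
=-x·cos(6x)/6+sin(6x)/6²+C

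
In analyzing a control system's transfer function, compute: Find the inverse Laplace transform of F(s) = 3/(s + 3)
L^(-1){3/(s-a)}=c·e^(at)
Here a=-3, c=3

Answer: 3e^(-3t)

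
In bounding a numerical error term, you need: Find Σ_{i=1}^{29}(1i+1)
= 1·Σ i+1·29 = 1·435+29 = 464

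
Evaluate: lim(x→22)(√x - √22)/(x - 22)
Multiply by conjugate (√x + √22)/(√x + √22):
=(x - 22)/((x - 22)(√x + √22))=1/(√x + √22)
As x → 22: 1/(2√22)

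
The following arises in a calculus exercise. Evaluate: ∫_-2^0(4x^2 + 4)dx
Step 1: Find antiderivative F(x) = (4/3)x^3 + 4x
Step 2: F(0) - F(-2) = 0 - (-56/3) = 56/3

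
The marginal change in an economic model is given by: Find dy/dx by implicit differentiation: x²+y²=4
Differentiate both sides: 2x+2y·(dy/dx)=0
Solve: dy/dx=-2x/(2y)=-x/y

Answer: dy/dx=-x/y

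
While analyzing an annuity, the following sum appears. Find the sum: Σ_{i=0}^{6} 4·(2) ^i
Geometric series: S = a(1 - r^n)/(1 - r)
a = 4, r = 2, n = 7
S = 4(1 - 128)/-1 = 508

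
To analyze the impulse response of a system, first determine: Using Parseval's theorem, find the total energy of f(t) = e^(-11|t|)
Parseval's theorem: E = integral |f(t)|^2 dt = (1/2pi) integral |F(omega)|^2 domega
E = integral_{-inf}^{inf} e^(-22|t|) dt = 2*integral_0^inf e^(-22t) dt = 2/(2*11) = 1/11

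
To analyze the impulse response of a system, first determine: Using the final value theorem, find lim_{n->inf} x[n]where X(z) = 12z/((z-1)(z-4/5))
Final value theorem: lim x[n] = lim_{z->1} (z-1) * X(z)
(z-1) * X(z) = 12z/(z-4/5)
As z->1: 12/(1-4/5) = 12/(1/5) = 60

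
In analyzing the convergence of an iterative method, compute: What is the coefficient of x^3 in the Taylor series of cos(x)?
cos(x) has only even powers. Coefficient of x^3=0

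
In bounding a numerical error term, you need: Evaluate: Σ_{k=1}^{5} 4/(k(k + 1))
Partial fractions: 4/(k(k + 1))=4/k - 4/(k + 1)
Telescoping sum: 4(1 - 1/6)=4·5/6

Answer: 10/3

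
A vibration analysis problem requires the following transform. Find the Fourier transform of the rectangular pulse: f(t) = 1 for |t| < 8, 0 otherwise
F(omega) = integral from -8 to 8 of e^(-j*omega*t) dt
= 2*sin(8*omega)/omega = 16*sinc(8*omega/pi)

Answer: 2*sin(8*omega)/omega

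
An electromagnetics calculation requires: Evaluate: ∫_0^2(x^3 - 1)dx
Step 1: Find antiderivative F(x) = (1/4)x^4 - x
Step 2: F(2) - F(0) = 2 - (0) = 2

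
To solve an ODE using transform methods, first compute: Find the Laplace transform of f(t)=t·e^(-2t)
L{t·e^(at)}=1/(s-a)²
L{t·e^(-2t)}=1/(s+2)²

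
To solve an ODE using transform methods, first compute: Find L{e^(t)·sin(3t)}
First shifting: L{e^(at)f(t)}=F(s-a)
L{sin(3t)}=3/(s²+9)
Shift: 3/((s-1)²+9)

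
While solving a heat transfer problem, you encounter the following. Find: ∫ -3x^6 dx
Using power rule: ∫ -3x^6 dx=-3/7 x^7+C=(-3/7)x^7+C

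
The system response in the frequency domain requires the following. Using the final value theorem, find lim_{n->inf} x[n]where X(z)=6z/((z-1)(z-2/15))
Final value theorem: lim x[n]=lim_{z->1} (z-1) * X(z)
(z-1) * X(z)=6z/(z-2/15)
As z->1: 6/(1 - 2/15)=6/(13/15)=90/13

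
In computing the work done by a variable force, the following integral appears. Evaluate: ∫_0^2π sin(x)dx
Antiderivative: -cos(x)
Evaluate at bounds: [-cos(1·2π)/1] - [-cos(1·0)/1]
= (-(1)+(1))/1 = 0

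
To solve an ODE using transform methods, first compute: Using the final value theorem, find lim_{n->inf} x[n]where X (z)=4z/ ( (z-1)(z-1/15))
Final value theorem: lim x[n]=lim_{z->1} (z-1)*X(z)
(z-1)*X(z)=4z/(z-1/15)
As z->1: 4/(1-1/15)=4/(14/15)=30/7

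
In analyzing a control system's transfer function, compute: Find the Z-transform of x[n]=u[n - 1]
Using the time-shift property: Z{u[n-1]} = z^(-1)*z/(z-1)
= z^(0)/(z-1)

Answer: 1/(z-1)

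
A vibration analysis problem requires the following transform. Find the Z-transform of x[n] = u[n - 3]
Using the time-shift property: Z{u[n-3]} = z^(-3)*z/(z-1)
= z^(-2)/(z-1)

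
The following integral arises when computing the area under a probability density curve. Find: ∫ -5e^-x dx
Since d/dx[e^-x]=- e^-x, we get 5e^-x + C

Answer: 5e^-x + C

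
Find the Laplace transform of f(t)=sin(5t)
L{sin(wt)}=w/(s²+w²)
L{sin(5t)}=5/(s²+25)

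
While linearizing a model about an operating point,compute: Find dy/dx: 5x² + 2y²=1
Differentiate: 10x + 4y·(dy/dx)=0
dy/dx=-10x/(4y)=-(5/2)·(x/y)

Answer: dy/dx=-(5/2)·(x/y)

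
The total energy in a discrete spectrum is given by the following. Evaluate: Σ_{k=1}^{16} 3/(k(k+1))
Partial fractions: 3/(k(k + 1)) = 3/k - 3/(k + 1)
Telescoping sum: 3(1 - 1/17) = 3·16/17

Answer: 48/17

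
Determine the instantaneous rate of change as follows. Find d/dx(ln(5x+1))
Chain rule: d/dx[ln(u)] = u'/u where u = 5x+1
u' = 5

Answer: (5)/(5x+1)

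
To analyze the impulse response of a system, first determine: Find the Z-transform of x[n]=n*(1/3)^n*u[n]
Using the property Z{n * a^n * u[n]} = az/(z-a)^2
With a = 1/3: X(z) = (1/3)z/(z - 1/3)^2, |z| > 1/3

Answer: (1/3)z/(z - 1/3)^2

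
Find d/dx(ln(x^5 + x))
Chain rule: d/dx[ln(u)]=u'/u where u=x^5 + x
u'=5x^4 + 1

Answer: (5x^4 + 1)/(x^5 + x)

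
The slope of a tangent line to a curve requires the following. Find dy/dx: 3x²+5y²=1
Differentiate: 6x+10y·(dy/dx) = 0
dy/dx = -6x/(10y) = -(3/5)·(x/y)

Answer: dy/dx = -(3/5)·(x/y)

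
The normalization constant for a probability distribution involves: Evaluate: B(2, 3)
B(x,y)=Γ(x)Γ(y)/Γ(x + y)=(x-1)!(y-1)!/(x + y-1)!
B(2,3)=1!·2!/4!=1/12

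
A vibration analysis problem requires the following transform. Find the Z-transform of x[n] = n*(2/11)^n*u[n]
Using the property Z{n * a^n * u[n]} = az/(z-a)^2
With a = 2/11: X(z) = (2/11)z/(z - 2/11)^2, |z| > 2/11

Answer: (2/11)z/(z - 2/11)^2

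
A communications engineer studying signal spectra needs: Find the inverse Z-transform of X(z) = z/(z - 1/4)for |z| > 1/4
Standard pair: z/(z-a) <-> a^n * u[n] for causal signals
With a=1/4: x[n]=(1/4)^n * u[n]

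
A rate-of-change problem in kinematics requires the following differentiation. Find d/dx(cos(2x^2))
Chain rule: d/dx[cos(u)]=-sin(u)·u' where u=2x^2
u'=4x

Answer: -4x·sin(2x^2)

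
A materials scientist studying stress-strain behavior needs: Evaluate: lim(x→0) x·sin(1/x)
Squeeze theorem: -|x| ≤ x·sin(1/x) ≤ |x|
Since x → 0 as x → 0, by squeeze theorem the limit is 0

Answer: 0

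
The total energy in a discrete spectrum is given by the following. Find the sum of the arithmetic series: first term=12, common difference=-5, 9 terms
Last term: a_n = 12 + (9 - 1)·-5 = -28
Sum = n(a_1 + a_n)/2 = 9(12 + (-28))/2 = -72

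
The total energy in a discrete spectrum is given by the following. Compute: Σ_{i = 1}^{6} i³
Using formula: Σ i^3 = [n(n + 1)/2]² = [6·7/2]² = 441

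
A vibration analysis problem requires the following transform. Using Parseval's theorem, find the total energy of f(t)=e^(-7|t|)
Parseval's theorem: E=integral |f(t)|^2 dt=(1/2pi) integral |F(omega)|^2 domega
E=integral_{-inf}^{inf} e^(-14|t|) dt=2 * integral_0^inf e^(-14t) dt=2/(2 * 7)=1/7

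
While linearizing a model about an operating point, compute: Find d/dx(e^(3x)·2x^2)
Product rule: (fg)'=f'g+fg'
f=e^(3x), f'=3·e^(3x)
g=2x^2, g'=4x

Answer: 6·e^(3x)·x^2+4·e^(3x)·x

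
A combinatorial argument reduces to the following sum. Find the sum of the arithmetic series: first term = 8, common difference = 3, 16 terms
Last term: a_n=8 + (16 - 1)·3=53
Sum=n(a_1 + a_n)/2=16(8 + 53)/2=488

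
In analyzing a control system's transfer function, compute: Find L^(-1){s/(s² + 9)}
L^(-1){s/(s²+w²)}=cos(wt)
Here w=3

Answer: cos(3t)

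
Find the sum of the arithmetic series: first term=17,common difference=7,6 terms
Last term: a_n=17 + (6 - 1)·7=52
Sum=n(a_1 + a_n)/2=6(17 + 52)/2=207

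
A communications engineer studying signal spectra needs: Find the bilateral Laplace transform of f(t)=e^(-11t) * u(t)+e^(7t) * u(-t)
For e^(-11t) * u(t): L=1/(s + 11), Re(s) > -11
For e^(7t) * u(-t): L=-1/(s-7), Re(s) < 7
Combined: F(s)=1/(s + 11) - 1/(s-7), -11 < Re(s) < 7

Answer: 1/(s + 11) - 1/(s-7), ROC: -11 < Re(s) < 7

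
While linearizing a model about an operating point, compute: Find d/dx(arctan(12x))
d/dx[arctan(u)] = u'/(1 + u²), u = 12x, u' = 12

Answer: 12/(1 + 144x²)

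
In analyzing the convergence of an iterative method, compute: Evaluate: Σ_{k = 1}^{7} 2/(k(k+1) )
Partial fractions: 2/(k(k+1)) = 2/k - 2/(k+1)
Telescoping sum: 2(1-1/8) = 2·7/8

Answer: 7/4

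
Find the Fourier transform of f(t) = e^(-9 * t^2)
The Fourier transform of a Gaussian e^(-a*t^2) is sqrt(pi/a)*e^(-omega^2/(4a)).
With a=9: F(omega)=sqrt(pi)/3*e^(-omega^2/36)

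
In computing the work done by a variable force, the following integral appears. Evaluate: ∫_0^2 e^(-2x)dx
Antiderivative: (1/(-2))e^(-2x)
Evaluate: (1/(-2))(e^-4-1)

Answer: (e^-4-1)/(-2)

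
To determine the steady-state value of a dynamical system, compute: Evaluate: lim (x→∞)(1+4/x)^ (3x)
Rewrite as [(1+4/x)^x]^3.
lim(1+4/x)^x=e^4, so limit=(e^4)^3=e^12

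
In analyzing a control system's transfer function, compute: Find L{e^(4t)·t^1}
First shifting: L{e^(at)f(t)} = F(s-a)
L{t^1} = 1/s^2
Shift s → s-4: 1/(s-4)^2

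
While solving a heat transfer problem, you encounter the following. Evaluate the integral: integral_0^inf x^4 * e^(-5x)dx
This is a Gamma integral. Substitute u=5x (du=5 dx):
integral_0^inf x^4 * e^(-5x) dx=(1/5^5) integral_0^inf u^4 * e^(-u) du
=Gamma(5)/5^5=4!/5^5=24/3125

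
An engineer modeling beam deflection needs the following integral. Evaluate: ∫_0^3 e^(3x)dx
Antiderivative: (1/3)e^(3x)
Evaluate: (1/3)(e^9-1)

Answer: (e^9-1)/3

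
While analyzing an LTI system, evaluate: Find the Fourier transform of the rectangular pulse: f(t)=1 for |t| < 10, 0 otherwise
F(omega)=integral from -10 to 10 of e^(-j*omega*t) dt
=2*sin(10*omega)/omega=20*sinc(10*omega/pi)

Answer: 2*sin(10*omega)/omega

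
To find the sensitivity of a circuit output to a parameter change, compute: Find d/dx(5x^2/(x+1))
Quotient rule: (f/g)' = (f'g - fg')/g²
f = 5x^2, f' = 10x
g = x + 1, g' = 1

Answer: (10x·(x + 1) - 5x^2)/(x + 1)²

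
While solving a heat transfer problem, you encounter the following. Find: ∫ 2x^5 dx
Using power rule: ∫ 2x^5 dx = 2/6 x^6+C = (1/3)x^6+C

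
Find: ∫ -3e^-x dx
Since d/dx[e^-x] = - e^-x, we get 3e^-x+C

Answer: 3e^-x+C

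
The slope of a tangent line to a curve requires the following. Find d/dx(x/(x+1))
Quotient rule: (f/g)'=(f'g - fg')/g²
f=x, f'=1
g=x+1, g'=1

Answer: (1·(x+1) - x)/(x+1)²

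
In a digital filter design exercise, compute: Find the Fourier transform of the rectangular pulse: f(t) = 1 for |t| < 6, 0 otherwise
F(omega)=integral from -6 to 6 of e^(-j*omega*t) dt
=2*sin(6*omega)/omega=12*sinc(6*omega/pi)

Answer: 2*sin(6*omega)/omega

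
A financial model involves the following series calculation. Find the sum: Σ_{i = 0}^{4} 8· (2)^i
Geometric series: S=a(1 - r^n)/(1 - r)
a=8, r=2, n=5
S=8(1-32)/-1=248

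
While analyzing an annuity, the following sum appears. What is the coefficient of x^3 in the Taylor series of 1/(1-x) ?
1/(1-x)=Σ x^n for |x|<1
All coefficients are 1

Answer: 1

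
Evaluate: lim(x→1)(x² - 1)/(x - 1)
Factor: (x² - 1)=(x-1)(x + 1)
Cancel (x-1): lim(x→1) (x + 1)=2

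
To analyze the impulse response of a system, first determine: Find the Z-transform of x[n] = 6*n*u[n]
Z{n*u[n]}=z/(z-1)^2
By linearity: Z{6*n*u[n]}=6z/(z-1)^2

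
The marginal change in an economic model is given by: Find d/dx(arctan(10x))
d/dx[arctan(u)]=u'/(1+u²), u=10x, u'=10

Answer: 10/(1+100x²)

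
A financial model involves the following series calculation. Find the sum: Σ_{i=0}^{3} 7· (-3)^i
Geometric series: S = a(1 - r^n)/(1 - r)
a = 7, r = -3, n = 4
S = 7(1 - 81)/4 = -140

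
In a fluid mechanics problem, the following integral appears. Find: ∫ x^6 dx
Using power rule: ∫ x^6 dx=1/7 x^7+C=(1/7)x^7+C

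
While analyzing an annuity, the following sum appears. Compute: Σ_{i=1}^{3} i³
Using formula: Σ i^3=[n(n + 1)/2]²=[3·4/2]²=36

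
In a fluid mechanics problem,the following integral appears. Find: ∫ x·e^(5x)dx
Integration by parts: u=x, dv=e^(5x) dx
du=dx, v=e^(5x)/5
=x·e^(5x)/5 - ∫ e^(5x)/5 dx
=x·e^(5x)/5 - e^(5x)/25 + C

Answer: e^(5x)(x/5 - 1/25) + C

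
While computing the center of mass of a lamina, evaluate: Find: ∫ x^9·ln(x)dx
By parts: u=ln(x), dv=x^9 dx
du=1/x dx, v=x^10/10
=x^10·ln(x)/10 - ∫ x^9/10 dx
=x^10·ln(x)/10 - x^10/100+C

Answer: x^10(ln(x)/10-1/100)+C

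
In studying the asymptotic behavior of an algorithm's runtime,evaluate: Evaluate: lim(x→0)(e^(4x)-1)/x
L'Hôpital (0/0): lim 4e^(4x)/1=4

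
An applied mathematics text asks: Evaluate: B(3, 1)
B(x,y)=Γ(x)Γ(y)/Γ(x + y)=(x-1)!(y-1)!/(x + y-1)!
B(3,1)=2!·0!/3!=1/3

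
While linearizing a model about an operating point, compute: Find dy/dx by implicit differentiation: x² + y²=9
Differentiate both sides: 2x + 2y·(dy/dx) = 0
Solve: dy/dx = -2x/(2y) = -x/y

Answer: dy/dx = -x/y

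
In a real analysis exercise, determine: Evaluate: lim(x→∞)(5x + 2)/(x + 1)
Divide numerator and denominator by x:
lim (5 + 2/x)/(1 + 1/x) = 5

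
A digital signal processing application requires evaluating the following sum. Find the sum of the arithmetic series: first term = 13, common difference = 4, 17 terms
Last term: a_n=13 + (17 - 1)·4=77
Sum=n(a_1 + a_n)/2=17(13 + 77)/2=765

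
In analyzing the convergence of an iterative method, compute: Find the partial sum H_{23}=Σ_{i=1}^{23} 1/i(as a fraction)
H_23=1 + 1/2 + 1/3 + ... + 1/23
=444316699/118982864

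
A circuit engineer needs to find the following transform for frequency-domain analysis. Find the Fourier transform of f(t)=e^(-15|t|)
Using the standard pair: F{e^(-a|t|)}=2a/(a^2+omega^2)
With a=15: F(omega)=30/(225+omega^2)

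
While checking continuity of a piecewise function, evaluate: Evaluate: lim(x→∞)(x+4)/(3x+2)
Divide numerator and denominator by x:
lim (1 + 4/x)/(3 + 2/x) = 1/3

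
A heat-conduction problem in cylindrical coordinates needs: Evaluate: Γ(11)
Γ(n) = (n-1)! for positive integers
Γ(11) = 10! = 3628800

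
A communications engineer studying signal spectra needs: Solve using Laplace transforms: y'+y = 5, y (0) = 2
Take L of both sides: sY(s)-2+Y(s)=5/s
Y(s)(s+1)=5/s+2
Y(s)=5/(s(s+1))+2/(s+1)
Partial fractions: 5/(s(s+1))=5/s - 5/(s+1)
So Y(s)=5/s - 3/(s+1)
Inverse transform (L^(-1){1/s}=1, L^(-1){1/(s+1)}=e^(-t)):

Answer: y(t)=5-3·e^(-t)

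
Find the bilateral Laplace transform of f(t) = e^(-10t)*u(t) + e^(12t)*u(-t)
For e^(-10t)*u(t): L = 1/(s + 10), Re(s) > -10
For e^(12t)*u(-t): L = -1/(s-12), Re(s) < 12
Combined: F(s) = 1/(s + 10) - 1/(s-12), -10 < Re(s) < 12

Answer: 1/(s + 10) - 1/(s-12), ROC: -10 < Re(s) < 12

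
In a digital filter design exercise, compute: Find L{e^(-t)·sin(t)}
First shifting: L{e^(at)f(t)} = F(s-a)
L{sin(t)} = 1/(s² + 1)
Shift: 1/((s + 1)² + 1)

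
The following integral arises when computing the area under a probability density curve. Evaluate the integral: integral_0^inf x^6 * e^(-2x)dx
This is a Gamma integral. Substitute u=2x (du=2 dx):
integral_0^inf x^6 * e^(-2x) dx=(1/2^7) integral_0^inf u^6 * e^(-u) du
=Gamma(7)/2^7=6!/2^7=720/128

Answer: 45/8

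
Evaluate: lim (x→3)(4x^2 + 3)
Polynomial is continuous, so substitute x=3:
4·3^2+3=39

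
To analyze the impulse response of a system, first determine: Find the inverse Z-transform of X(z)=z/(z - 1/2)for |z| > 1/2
Standard pair: z/(z-a) <-> a^n*u[n] for causal signals
With a = 1/2: x[n] = (1/2)^n*u[n]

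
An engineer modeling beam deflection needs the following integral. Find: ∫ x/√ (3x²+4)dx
Let u = 3x²+4, du = 6x dx
∫ (1/6)·u^(-1/2) du = √u/3+C

Answer: √(3x²+4)/3+C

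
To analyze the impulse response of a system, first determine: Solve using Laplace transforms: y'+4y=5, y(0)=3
Take L of both sides: sY(s) - 3 + 4Y(s) = 5/s
Y(s)(s + 4) = 5/s + 3
Y(s) = 5/(s(s + 4)) + 3/(s + 4)
Partial fractions: 5/(s(s + 4)) = (5/4)/s - (5/4)/(s + 4)
So Y(s) = (5/4)/s + (7/4)/(s + 4)
Inverse transform (L^(-1){1/s} = 1, L^(-1){1/(s + 4)} = e^(-4t)):

Answer: y(t) = 5/4 + (7/4)·e^(-4t)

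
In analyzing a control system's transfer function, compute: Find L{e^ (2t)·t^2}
First shifting: L{e^(at)f(t)}=F(s-a)
L{t^2}=2/s^3
Shift s → s-2: 2/(s-2)^3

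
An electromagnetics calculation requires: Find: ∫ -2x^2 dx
Using power rule: ∫ -2x^2 dx=-2/3 x^3 + C=(-2/3)x^3 + C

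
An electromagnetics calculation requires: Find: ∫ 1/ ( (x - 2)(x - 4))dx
Partial fractions: 1/((x-2)(x-4)) = A/(x-2)+B/(x-4)
A = -1/2, B = 1/2
∫ [-1/2· 1/(x-2)+1/2· 1/(x-4)] dx
= (1/2)[ln|x-4| - ln|x-2|]+C

Answer: (1/2)·ln|(x-4)/(x-2)|+C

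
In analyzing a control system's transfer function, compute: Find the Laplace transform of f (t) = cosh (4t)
L{cosh(at)}=s/(s²-a²)
L{cosh(4t)}=s/(s²-16)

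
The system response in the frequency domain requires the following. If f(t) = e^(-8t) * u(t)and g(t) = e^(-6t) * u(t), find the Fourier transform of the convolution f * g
By the convolution theorem: F{f*g}=F(omega)*G(omega)
F(omega)=1/(8 + j*omega), G(omega)=1/(6 + j*omega)
F{f*g}=1/((8 + j*omega)(6 + j*omega))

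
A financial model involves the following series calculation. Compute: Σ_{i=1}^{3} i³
Using formula: Σ i^3=[n(n + 1)/2]²=[3·4/2]²=36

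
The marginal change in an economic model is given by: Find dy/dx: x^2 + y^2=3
Differentiate: 2x + 2y·(dy/dx) = 0
dy/dx = -2x/(2y)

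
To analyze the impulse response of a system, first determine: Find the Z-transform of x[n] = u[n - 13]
Using the time-shift property: Z{u[n-13]} = z^(-13) * z/(z-1)
= z^(-12)/(z-1)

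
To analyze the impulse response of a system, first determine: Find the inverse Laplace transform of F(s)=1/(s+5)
L^(-1){1/(s-a)} = c·e^(at)
Here a = -5, c = 1

Answer: e^(-5t)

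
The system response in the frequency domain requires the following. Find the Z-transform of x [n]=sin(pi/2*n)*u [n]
Z{sin(w0*n)*u[n]} = z*sin(w0)/(z^2 - 2z*cos(w0) + 1)
With w0 = pi/2: X(z) = z*sin(pi/2)/(z^2 - 2z*cos(pi/2) + 1)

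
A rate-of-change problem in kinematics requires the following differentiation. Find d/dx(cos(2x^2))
Chain rule: d/dx[cos(u)] = -sin(u)·u' where u = 2x^2
u' = 4x

Answer: -4x·sin(2x^2)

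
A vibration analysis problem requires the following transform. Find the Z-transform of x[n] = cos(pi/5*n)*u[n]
Z{cos(w0*n)*u[n]}=z(z - cos(w0))/(z^2 - 2z*cos(w0) + 1)
With w0=pi/5: X(z)=z(z - cos(pi/5))/(z^2 - 2z*cos(pi/5) + 1)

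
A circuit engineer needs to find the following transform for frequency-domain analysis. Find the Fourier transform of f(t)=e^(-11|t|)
Using the standard pair: F{e^(-a|t|)}=2a/(a^2 + omega^2)
With a=11: F(omega)=22/(121 + omega^2)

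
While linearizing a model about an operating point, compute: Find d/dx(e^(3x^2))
Chain rule: d/dx[e^u]=e^u · u' where u=3x^2
u'=6x

Answer: 6x·e^(3x^2)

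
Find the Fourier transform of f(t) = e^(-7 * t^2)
The Fourier transform of a Gaussian e^(-a*t^2) is sqrt(pi/a)*e^(-omega^2/(4a)).
With a=7: F(omega)=sqrt(pi/7)*e^(-omega^2/28)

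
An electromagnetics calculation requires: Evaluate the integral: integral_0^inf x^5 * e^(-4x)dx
This is a Gamma integral. Substitute u = 4x (du = 4 dx):
integral_0^inf x^5 * e^(-4x) dx = (1/4^6) integral_0^inf u^5 * e^(-u) du
= Gamma(6)/4^6 = 5!/4^6 = 120/4096

Answer: 15/512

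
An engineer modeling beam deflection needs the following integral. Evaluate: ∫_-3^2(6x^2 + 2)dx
Step 1: Find antiderivative F(x) = 2x^3+2x
Step 2: F(2) - F(-3) = 20 - (-60) = 80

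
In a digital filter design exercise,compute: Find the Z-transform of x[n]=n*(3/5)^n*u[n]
Using the property Z{n*a^n*u[n]}=az/(z-a)^2
With a=3/5: X(z)=(3/5)z/(z - 3/5)^2, |z| > 3/5

Answer: (3/5)z/(z - 3/5)^2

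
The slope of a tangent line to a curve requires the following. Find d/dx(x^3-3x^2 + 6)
Power rule: d/dx(ax^n)=n·a·x^(n-1)
Term by term: 3·x^2 - 6·x

Answer: 3x^2 - 6x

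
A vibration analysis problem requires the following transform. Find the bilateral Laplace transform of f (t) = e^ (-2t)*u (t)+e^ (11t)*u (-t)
For e^(-2t) * u(t): L=1/(s+2), Re(s) > -2
For e^(11t) * u(-t): L=-1/(s-11), Re(s) < 11
Combined: F(s)=1/(s+2)-1/(s-11), -2 < Re(s) < 11

Answer: 1/(s+2)-1/(s-11), ROC: -2 < Re(s) < 11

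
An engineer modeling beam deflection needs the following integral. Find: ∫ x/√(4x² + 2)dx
Let u = 4x² + 2, du = 8x dx
∫ (1/8)·u^(-1/2) du = √u/4 + C

Answer: √(4x² + 2)/4 + C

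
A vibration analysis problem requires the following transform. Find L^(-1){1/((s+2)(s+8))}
Partial fractions: 1/((s + 2)(s + 8))=A/(s + 2) + B/(s + 8)
Cover-up: A=1/(s + 8)|_{s=-2}=1/6; B=1/(s + 2)|_{s=-8}=-1/6
L^(-1)=(1/6)e^(-2t) - (1/6)e^(-8t)

Answer: (1/6)(e^(-2t) - e^(-8t))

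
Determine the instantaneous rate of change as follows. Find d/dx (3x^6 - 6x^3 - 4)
Power rule: d/dx(ax^n) = n·a·x^(n-1)
Term by term: 18·x^5-18·x^2

Answer: 18x^5-18x^2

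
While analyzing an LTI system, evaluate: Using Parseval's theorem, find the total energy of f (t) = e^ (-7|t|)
Parseval's theorem: E = integral |f(t)|^2 dt = (1/2pi) integral |F(omega)|^2 domega
E = integral_{-inf}^{inf} e^(-14|t|) dt = 2*integral_0^inf e^(-14t) dt = 2/(2*7) = 1/7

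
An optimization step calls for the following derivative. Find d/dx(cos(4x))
Chain rule: d/dx[cos(u)] = -sin(u)·u' where u = 4x
u' = 4

Answer: -4·sin(4x)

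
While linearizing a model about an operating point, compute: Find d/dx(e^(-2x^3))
Chain rule: d/dx[e^u]=e^u · u' where u=-2x^3
u'=-6x^2

Answer: -6x^2·e^(-2x^3)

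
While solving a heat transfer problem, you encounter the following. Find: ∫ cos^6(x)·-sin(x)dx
Let u=cos(x), du=-sin(x) dx
∫ u^6 du=u^7/7+C

Answer: cos^7(x)/7+C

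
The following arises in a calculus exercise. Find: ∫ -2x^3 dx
Using power rule: ∫ -2x^3 dx = -2/4 x^4 + C = (-1/2)x^4 + C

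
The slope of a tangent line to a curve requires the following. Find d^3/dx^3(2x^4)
Apply power rule 3 times:
d^1: 8x^3
d^2: 24x^2
d^3: 48x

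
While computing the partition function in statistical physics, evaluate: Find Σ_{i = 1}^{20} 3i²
= 3·n(n+1)(2n+1)/6 = 3·20·21·41/6 = 8610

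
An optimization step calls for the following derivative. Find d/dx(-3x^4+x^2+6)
Power rule: d/dx(ax^n)=n·a·x^(n-1)
Term by term: -12·x^3 + 2·x

Answer: -12x^3 + 2x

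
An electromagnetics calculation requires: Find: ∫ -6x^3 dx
Using power rule: ∫ -6x^3 dx = -6/4 x^4+C = (-3/2)x^4+C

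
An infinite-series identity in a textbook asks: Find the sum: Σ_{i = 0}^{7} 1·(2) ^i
Geometric series: S = a(1 - r^n)/(1 - r)
a = 1, r = 2, n = 8
S = 1(1 - 256)/-1 = 255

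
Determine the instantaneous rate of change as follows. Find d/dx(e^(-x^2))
Chain rule: d/dx[e^u] = e^u · u' where u = -x^2
u' = -2x

Answer: -2x·e^(-x^2)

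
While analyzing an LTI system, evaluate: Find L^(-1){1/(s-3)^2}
L^(-1){1/(s-a)^n} = t^(n-1)·e^(at)/(n-1)!
Here a = 3, n = 2: t^1·e^(3t)/1

Answer: t·e^(3t)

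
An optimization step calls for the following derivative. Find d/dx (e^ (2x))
Chain rule: d/dx[e^u]=e^u · u' where u=2x
u'=2

Answer: 2·e^(2x)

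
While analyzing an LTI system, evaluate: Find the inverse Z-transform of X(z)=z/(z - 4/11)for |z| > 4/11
Standard pair: z/(z-a) <-> a^n*u[n] for causal signals
With a=4/11: x[n]=(4/11)^n*u[n]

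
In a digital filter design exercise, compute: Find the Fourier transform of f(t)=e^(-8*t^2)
The Fourier transform of a Gaussian e^(-a * t^2) is sqrt(pi/a) * e^(-omega^2/(4a)).
With a = 8: F(omega) = sqrt(pi/8) * e^(-omega^2/32)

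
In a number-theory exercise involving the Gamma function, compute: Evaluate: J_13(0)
J_n(0)=0 for all n > 0 (Bessel function of first kind)
J_13(0)=0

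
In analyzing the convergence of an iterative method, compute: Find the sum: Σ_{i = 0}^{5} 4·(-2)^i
Geometric series: S=a(1 - r^n)/(1 - r)
a=4, r=-2, n=6
S=4(1 - 64)/3=-84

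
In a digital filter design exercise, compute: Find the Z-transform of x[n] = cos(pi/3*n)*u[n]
Z{cos(w0*n)*u[n]}=z(z - cos(w0))/(z^2 - 2z*cos(w0) + 1)
With w0=pi/3: X(z)=z(z - cos(pi/3))/(z^2 - 2z*cos(pi/3) + 1)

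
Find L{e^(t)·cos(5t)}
First shifting: L{e^(at)f(t)} = F(s-a)
L{cos(5t)} = s/(s² + 25)
Shift: (s-1)/((s-1)² + 25)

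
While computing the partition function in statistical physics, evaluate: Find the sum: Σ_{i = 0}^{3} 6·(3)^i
Geometric series: S = a(1 - r^n)/(1 - r)
a = 6, r = 3, n = 4
S = 6(1-81)/-2 = 240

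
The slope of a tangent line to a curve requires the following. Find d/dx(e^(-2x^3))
Chain rule: d/dx[e^u] = e^u · u' where u = -2x^3
u' = -6x^2

Answer: -6x^2·e^(-2x^3)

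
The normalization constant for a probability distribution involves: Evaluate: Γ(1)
Γ(n)=(n-1)! for positive integers
Γ(1)=0!=1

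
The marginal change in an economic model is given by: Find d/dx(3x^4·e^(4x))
Product rule: (fg)' = f'g + fg'
f = 3x^4, f' = 12x^3
g = e^(4x), g' = 4·e^(4x)

Answer: 12x^3·e^(4x) + 12x^4·e^(4x)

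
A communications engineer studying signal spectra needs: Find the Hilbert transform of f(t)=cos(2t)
The Hilbert transform shifts each frequency component by -pi/2.
H{cos(wt)}=sin(wt)
With w=2: H{cos(2t)}=sin(2t)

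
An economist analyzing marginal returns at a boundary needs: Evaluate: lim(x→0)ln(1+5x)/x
L'Hôpital (0/0): lim 5/(1 + 5x) / 1=5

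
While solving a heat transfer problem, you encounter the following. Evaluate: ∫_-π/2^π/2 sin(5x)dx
Antiderivative: -cos(5x)/5
Evaluate at bounds: [-cos(5·π/2)/5] - [-cos(5·-π/2)/5]
= (-(0) + (0))/5 = 0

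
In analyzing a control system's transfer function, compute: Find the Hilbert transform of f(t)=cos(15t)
The Hilbert transform shifts each frequency component by -pi/2.
H{cos(wt)} = sin(wt)
With w = 15: H{cos(15t)} = sin(15t)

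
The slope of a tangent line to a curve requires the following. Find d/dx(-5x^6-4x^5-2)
Power rule: d/dx(ax^n)=n·a·x^(n-1)
Term by term: -30·x^5 - 20·x^4

Answer: -30x^5 - 20x^4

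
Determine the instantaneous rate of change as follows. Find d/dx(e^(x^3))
Chain rule: d/dx[e^u] = e^u · u' where u = x^3
u' = 3x^2

Answer: 3x^2·e^(x^3)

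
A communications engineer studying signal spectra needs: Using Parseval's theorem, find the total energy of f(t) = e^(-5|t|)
Parseval's theorem: E = integral |f(t)|^2 dt = (1/2pi) integral |F(omega)|^2 domega
E = integral_{-inf}^{inf} e^(-10|t|) dt = 2 * integral_0^inf e^(-10t) dt = 2/(2 * 5) = 1/5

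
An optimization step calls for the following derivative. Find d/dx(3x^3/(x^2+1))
Quotient rule: (f/g)'=(f'g - fg')/g²
f=3x^3, f'=9x^2
g=x^2+1, g'=2x

Answer: (9x^2·(x^2+1)-6x^4)/(x^2+1)²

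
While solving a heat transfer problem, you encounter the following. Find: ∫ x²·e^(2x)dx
Integration by parts twice:
First: u = x², dv = e^(2x) dx => x²e^(2x)/2 - (2/2)∫ xe^(2x) dx
Second (∫ xe^(2x) dx): xe^(2x)/2 - e^(2x)/4
Combining: e^(2x)(x²/2-2x/4+2/8)+C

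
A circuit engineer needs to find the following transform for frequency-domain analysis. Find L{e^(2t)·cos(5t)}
First shifting: L{e^(at)f(t)} = F(s-a)
L{cos(5t)} = s/(s² + 25)
Shift: (s-2)/((s-2)² + 25)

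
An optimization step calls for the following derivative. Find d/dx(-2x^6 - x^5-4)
Power rule: d/dx(ax^n) = n·a·x^(n-1)
Term by term: -12·x^5-5·x^4

Answer: -12x^5-5x^4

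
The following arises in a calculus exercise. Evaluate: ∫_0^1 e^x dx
Antiderivative: e^x
Evaluate: (e^1 - 1)

Answer: e^1 - 1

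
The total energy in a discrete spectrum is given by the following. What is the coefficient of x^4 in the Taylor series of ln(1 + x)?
ln(1 + x) = Σ (-1)^(n + 1) x^n/n
Coefficient of x^4 = (-1)^5/4 = -1/4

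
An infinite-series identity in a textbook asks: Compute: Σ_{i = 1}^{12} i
Using formula: Σ i^1=n(n+1)/2=12·13/2=78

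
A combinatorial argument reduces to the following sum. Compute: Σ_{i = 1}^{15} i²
Using formula: Σ i^2 = n(n+1)(2n+1)/6 = 15·16·31/6 = 1240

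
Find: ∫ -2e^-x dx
Since d/dx[e^-x] = - e^-x, we get 2e^-x+C

Answer: 2e^-x+C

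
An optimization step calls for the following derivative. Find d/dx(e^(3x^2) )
Chain rule: d/dx[e^u] = e^u · u' where u = 3x^2
u' = 6x

Answer: 6x·e^(3x^2)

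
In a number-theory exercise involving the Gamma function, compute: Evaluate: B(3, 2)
B(x,y) = Γ(x)Γ(y)/Γ(x+y) = (x-1)!(y-1)!/(x+y-1)!
B(3,2) = 2!·1!/4! = 1/12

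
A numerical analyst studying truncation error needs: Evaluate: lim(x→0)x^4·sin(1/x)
Squeeze theorem: -|x^4| ≤ x^4·sin(1/x) ≤ |x^4|
Since x^4 → 0 as x → 0, by squeeze theorem the limit is 0

Answer: 0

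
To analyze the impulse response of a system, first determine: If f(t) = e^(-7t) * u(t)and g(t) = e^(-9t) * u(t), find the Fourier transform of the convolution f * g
By the convolution theorem: F{f * g}=F(omega) * G(omega)
F(omega)=1/(7+j * omega), G(omega)=1/(9+j * omega)
F{f * g}=1/((7+j * omega)(9+j * omega))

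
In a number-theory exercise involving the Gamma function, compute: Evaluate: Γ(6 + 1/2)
Γ(n + 1/2) = (2n)!√π/(4^n·n!)
= 479001600√π/(4096·720) = (10395/64)·√π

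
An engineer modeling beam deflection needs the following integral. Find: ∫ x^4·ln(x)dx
By parts: u=ln(x), dv=x^4 dx
du=1/x dx, v=x^5/5
=x^5·ln(x)/5 - ∫ x^4/5 dx
=x^5·ln(x)/5 - x^5/25+C

Answer: x^5(ln(x)/5-1/25)+C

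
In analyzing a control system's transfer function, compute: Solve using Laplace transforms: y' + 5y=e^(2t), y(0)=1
Take L: sY - 1+5Y = 1/(s-2)
Y(s+5) = 1/(s-2)+1
Y = 1/((s-2)(s+5))+1/(s+5)
Partial fractions: 1/((s-2)(s+5)) = (1/7)/(s-2) - (1/7)/(s+5)
So Y = (1/7)/(s-2)+(6/7)/(s+5)
Inverse Laplace transform (L^(-1){1/(s-2)} = e^(2t), L^(-1){1/(s+5)} = e^(-5t)):

Answer: y(t) = (1/7)·e^(2t)+(6/7)·e^(-5t)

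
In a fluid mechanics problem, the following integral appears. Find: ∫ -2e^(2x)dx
Since d/dx[e^(2x)]=2e^(2x), we get -1 e^(2x)+C

Answer: -e^(2x)+C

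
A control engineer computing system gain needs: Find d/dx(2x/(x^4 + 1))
Quotient rule: (f/g)'=(f'g - fg')/g²
f=2x, f'=2
g=x^4 + 1, g'=4x^3

Answer: (2·(x^4 + 1) - 8x^4)/(x^4 + 1)²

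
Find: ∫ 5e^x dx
Since d/dx[e^x] = + e^x, we get 5e^x + C

Answer: 5e^x + C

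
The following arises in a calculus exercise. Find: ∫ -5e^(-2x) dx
Since d/dx[e^(-2x)]=-2e^(-2x), we get 5/2 e^(-2x) + C

Answer: (5/2)e^(-2x) + C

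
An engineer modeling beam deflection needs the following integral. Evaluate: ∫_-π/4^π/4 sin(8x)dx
Antiderivative: -cos(8x)/8
Evaluate at bounds: [-cos(8·π/4)/8] - [-cos(8·-π/4)/8]
= (-(1) + (1))/8 = 0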